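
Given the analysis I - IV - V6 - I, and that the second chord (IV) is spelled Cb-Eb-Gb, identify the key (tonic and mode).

Gb major

The anchor chord is a major triad on Cb, labeled IV.
IV on Cb implies Cb is the subdominant; that puts the tonic at Gb, and the uppercase numeral fits major mode.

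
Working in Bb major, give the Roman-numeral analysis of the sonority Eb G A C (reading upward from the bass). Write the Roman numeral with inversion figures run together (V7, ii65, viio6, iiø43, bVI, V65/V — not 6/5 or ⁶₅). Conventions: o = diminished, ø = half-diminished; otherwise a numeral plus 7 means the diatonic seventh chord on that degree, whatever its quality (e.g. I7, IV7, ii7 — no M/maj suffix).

viiø43

The pitches A-C-Eb-G form a half-diminished seventh chord rooted on A.
In Bb major, A is the leading tone; the diatonic half-diminished seventh chord there is viiø7.
With Eb in the bass the chord is in second inversion, so the figured bass is 43.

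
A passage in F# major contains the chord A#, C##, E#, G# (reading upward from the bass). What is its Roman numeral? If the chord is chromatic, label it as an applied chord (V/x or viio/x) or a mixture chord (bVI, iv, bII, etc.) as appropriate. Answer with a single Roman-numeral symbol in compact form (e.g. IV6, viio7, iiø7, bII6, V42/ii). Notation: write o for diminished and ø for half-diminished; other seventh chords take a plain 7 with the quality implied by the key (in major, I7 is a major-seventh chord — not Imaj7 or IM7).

V7/vi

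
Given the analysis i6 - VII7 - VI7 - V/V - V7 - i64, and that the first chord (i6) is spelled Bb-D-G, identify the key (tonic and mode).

The chord Gm/Bb is a minor triad rooted on G; its label is i6.
If G is scale degree 1 and the mode makes that degree carry a minor triad, the tonic is G and the mode is minor.

G minor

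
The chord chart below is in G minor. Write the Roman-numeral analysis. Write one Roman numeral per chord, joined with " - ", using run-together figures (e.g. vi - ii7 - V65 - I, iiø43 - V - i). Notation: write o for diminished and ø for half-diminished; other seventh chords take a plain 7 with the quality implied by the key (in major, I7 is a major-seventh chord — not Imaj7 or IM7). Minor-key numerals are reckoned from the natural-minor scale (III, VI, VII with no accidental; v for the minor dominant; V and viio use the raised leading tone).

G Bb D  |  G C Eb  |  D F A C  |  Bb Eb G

i - iv64 - v7 - VI64

G-Bb-D has root G, degree 1 in G minor, so i.
G-C-Eb: root C is the subdominant; minor triad there is iv64.
D-F-A-C has root D, degree 5 in G minor, so v7.
Bb-Eb-G: root Eb is the submediant; major triad there is VI64.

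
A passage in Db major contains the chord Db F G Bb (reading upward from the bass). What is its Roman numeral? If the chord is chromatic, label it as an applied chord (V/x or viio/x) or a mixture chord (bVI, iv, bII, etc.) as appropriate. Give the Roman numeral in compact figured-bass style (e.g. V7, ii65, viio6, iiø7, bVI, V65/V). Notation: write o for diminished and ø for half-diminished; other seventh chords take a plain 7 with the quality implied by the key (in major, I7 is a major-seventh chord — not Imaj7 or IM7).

viiø43/V

The pitches G-Bb-Db-F form a half-diminished seventh chord rooted on G.
G sits a half step below Ab (V in Db major); a diminished chord there is the applied leading-tone chord of V.
With Db in the bass the chord is in second inversion, so the figured bass is 43.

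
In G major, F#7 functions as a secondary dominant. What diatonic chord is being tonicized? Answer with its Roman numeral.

The chord is a dominant seventh chord on F#.
A dominant resolves down a perfect fifth: F# → B. In G major, B is scale degree 3, i.e. iii.

iii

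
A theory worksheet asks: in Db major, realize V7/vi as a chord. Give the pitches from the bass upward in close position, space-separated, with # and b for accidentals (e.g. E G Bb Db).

V7/vi is a secondary dominant — the dominant seventh of vi. vi in Db major is Bb, so the applied chord's root is F, a perfect fifth above.
Building a dominant seventh chord on F gives F-A-C-Eb.

F A C Eb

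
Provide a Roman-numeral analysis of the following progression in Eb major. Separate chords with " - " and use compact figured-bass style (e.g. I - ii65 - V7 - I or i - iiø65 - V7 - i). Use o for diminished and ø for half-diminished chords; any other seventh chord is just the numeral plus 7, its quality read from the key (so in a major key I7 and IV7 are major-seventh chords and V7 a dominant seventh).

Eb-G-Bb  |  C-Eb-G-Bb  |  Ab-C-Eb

I - vi7 - IV

Eb-G-Bb has root Eb, degree 1 in Eb major, so I.
C-Eb-G-Bb: minor seventh chord on C = scale degree 6 → vi7.
Ab-C-Eb: major triad on Ab = scale degree 4 → IV.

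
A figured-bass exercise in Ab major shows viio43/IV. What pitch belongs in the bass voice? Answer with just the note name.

The applied chord viio43/IV is rooted on C: C-Eb-Gb-Bbb.
The figure 43 means second inversion — the fifth is in the bass.

Gb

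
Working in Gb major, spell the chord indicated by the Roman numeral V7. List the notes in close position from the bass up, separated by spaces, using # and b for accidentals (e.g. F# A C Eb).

Db F Ab Cb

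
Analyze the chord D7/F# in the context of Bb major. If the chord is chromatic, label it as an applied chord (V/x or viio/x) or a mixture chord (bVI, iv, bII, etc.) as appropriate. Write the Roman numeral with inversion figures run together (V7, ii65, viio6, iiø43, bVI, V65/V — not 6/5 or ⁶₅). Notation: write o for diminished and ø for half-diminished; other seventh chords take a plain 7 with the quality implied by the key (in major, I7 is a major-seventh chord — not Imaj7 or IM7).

Stacked in thirds the chord is D-F#-A-C: a dominant seventh chord on D.
D is not a diatonic chord root with this quality in Bb major, but it lies a perfect fifth above G (vi), so the chord functions as an applied dominant of vi.
With F# in the bass the chord is in first inversion, so the figured bass is 65.

V65/vi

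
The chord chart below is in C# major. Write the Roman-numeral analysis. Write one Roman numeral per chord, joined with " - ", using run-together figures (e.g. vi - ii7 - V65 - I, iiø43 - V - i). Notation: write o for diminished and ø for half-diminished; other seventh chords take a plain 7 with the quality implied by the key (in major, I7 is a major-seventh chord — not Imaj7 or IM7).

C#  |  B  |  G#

I - bVII - V

C#: major triad on C# = scale degree 1 → I.
B is non-diatonic — bVII, a mixture chord from C# minor.
G#: major triad on G# = scale degree 5 → V.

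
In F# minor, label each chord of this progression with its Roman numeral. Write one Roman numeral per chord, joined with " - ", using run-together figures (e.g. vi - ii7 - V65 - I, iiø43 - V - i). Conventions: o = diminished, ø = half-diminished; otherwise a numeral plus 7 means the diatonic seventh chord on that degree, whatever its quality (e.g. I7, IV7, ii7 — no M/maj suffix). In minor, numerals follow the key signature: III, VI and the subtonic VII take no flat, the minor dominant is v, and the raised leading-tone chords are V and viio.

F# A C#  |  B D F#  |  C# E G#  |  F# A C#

F#-A-C# has root F#, degree 1 in F# minor, so i.
B-D-F#: root B is the subdominant; minor triad there is iv.
C#-E-G# has root C#, degree 5 in F# minor, so v.
F#-A-C# has root F#, degree 1 in F# minor, so i.

i - iv - v - i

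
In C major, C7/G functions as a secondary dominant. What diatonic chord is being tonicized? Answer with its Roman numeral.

The chord is a dominant seventh chord on C.
A dominant resolves down a perfect fifth: C → F. In C major, F is scale degree 4, i.e. IV.

IV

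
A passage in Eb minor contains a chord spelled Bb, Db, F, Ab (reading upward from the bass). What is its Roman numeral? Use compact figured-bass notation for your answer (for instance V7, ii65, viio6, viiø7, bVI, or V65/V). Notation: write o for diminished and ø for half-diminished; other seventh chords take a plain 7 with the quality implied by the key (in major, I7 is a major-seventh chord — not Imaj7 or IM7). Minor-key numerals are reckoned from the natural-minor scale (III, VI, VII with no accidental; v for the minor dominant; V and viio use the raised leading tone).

v7

The pitches Bb-Db-F-Ab form a minor seventh chord rooted on Bb.
Bb is scale degree 5 in Eb minor, and a minor seventh chord on that degree is written v7.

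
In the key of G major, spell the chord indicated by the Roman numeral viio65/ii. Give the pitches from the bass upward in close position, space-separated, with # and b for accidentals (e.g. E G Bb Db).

viio65/ii is a secondary leading-tone chord. The target ii is A in G major; the applied chord is rooted a semitone below, on G#.
Building a fully diminished seventh chord on G# gives G#-B-D-F.
The figured bass 65 indicates first inversion, placing the third (B) in the bass: B-D-F-G#.

B D F G#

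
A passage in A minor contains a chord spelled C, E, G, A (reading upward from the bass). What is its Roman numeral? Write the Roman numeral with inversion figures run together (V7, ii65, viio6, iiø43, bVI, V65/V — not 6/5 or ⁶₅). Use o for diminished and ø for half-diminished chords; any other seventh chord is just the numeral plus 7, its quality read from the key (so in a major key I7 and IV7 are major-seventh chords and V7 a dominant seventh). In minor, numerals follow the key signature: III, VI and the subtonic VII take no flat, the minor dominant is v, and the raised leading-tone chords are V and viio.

i65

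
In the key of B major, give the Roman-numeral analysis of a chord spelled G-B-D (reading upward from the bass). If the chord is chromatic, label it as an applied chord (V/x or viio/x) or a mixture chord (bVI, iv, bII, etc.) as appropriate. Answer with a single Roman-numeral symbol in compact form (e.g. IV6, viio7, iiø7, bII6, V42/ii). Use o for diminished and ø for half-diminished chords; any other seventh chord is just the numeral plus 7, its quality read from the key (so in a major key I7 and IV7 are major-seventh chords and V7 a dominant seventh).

bVI

The pitches G-B-D form a major triad rooted on G.
G is the lowered sixth degree of B major (diatonic 6 would be G#). This is a major triad on the lowered sixth degree, borrowed from the parallel minor.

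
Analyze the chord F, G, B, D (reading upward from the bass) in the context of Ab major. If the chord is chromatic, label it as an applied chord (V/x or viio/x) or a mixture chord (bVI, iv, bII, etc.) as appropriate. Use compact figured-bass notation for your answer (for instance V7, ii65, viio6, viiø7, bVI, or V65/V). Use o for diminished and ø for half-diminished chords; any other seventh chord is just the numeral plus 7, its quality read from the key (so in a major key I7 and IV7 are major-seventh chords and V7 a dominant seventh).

The pitches G-B-D-F form a dominant seventh chord rooted on G.
G is not a diatonic chord root with this quality in Ab major, but it lies a perfect fifth above C (iii), so the chord functions as an applied dominant of iii.
With F in the bass the chord is in third inversion, so the figured bass is 42.

V42/iii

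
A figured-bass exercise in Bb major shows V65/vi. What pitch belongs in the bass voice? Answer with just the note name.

F#

The applied chord V65/vi is rooted on D: D-F#-A-C.
The figure 65 means first inversion — the third is in the bass.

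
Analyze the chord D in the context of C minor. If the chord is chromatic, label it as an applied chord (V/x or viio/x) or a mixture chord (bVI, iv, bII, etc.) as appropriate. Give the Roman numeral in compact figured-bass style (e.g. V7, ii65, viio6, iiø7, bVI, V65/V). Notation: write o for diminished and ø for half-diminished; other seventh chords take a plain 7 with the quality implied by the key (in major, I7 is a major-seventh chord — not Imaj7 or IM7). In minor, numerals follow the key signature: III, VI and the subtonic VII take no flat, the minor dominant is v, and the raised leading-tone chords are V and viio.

Stacked in thirds the chord is D-F#-A: a major triad on D.
D is not a diatonic chord root with this quality in C minor, but it lies a perfect fifth above G (V), so the chord functions as an applied dominant of V.

V/V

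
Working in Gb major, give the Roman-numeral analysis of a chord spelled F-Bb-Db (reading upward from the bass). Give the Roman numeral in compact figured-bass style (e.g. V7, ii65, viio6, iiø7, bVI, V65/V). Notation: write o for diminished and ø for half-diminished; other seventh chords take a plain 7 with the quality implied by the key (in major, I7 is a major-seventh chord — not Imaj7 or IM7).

iii64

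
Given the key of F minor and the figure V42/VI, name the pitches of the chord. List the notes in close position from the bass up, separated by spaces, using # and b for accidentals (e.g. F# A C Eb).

Gb Ab C Eb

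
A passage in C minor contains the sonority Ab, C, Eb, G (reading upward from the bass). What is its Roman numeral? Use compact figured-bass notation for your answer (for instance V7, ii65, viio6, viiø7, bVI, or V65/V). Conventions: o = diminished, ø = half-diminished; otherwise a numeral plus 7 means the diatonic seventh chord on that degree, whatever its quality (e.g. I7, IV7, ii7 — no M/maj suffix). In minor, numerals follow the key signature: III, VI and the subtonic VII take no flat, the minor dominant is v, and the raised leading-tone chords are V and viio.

The pitches Ab-C-Eb-G form a major seventh chord rooted on Ab.
In C minor, Ab is the submediant; the diatonic major seventh chord there is VI7.

VI7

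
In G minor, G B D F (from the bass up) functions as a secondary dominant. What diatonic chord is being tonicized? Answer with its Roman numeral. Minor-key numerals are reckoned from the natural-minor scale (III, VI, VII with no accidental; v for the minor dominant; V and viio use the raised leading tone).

The chord is a dominant seventh chord on G.
A dominant resolves down a perfect fifth: G → C. In G minor, C is scale degree 4, i.e. iv.

iv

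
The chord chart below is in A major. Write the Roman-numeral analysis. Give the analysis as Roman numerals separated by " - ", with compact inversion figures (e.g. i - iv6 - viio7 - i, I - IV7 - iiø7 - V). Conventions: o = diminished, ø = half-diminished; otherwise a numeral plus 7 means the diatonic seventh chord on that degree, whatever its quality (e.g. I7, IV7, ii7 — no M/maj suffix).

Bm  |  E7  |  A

Bm: minor triad on B = scale degree 2 → ii.
E7: root E is the dominant; dominant seventh chord there is V7.
A: major triad on A = scale degree 1 → I.

ii - V7 - I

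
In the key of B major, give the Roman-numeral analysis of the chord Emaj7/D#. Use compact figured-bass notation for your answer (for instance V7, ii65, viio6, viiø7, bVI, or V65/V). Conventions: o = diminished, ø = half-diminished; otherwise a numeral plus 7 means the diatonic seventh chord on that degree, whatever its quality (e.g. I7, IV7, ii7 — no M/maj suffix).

IV42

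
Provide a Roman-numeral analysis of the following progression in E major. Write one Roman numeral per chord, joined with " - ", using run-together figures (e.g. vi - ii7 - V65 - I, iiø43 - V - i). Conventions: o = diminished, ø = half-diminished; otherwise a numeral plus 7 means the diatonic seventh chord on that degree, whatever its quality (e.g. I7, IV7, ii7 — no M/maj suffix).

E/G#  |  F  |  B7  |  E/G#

I6 - bII - V7 - I6

E/G#: major triad on E = scale degree 1 → I6.
F is non-diatonic — a major triad on the lowered supertonic (F): the Neapolitan chord, bII.
B7: dominant seventh chord on B = scale degree 5 → V7.
E/G#: root E is the tonic; major triad there is I6.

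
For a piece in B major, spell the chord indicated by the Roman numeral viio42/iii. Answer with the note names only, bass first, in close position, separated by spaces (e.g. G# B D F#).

viio42/iii is a secondary leading-tone chord. The target iii is D# in B major; the applied chord is rooted a semitone below, on C##.
Building a fully diminished seventh chord on C## gives C##-E#-G#-B.
With the 42 figure the chord is in third inversion; from the bass B upward in close position it reads B-C##-E#-G#.

B C## E# G#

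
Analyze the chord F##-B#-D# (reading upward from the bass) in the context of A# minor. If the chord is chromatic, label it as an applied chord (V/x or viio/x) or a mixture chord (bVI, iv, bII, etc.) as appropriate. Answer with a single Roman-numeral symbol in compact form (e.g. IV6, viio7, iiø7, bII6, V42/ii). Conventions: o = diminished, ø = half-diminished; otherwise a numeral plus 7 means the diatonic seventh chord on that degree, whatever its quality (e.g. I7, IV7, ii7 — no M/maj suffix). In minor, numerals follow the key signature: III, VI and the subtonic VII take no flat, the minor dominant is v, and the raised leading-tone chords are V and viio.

ii64

The pitches B#-D#-F## form a minor triad rooted on B#.
B# is the second degree of A# minor. This is the minor supertonic, borrowed from the parallel major (the Dorian ii).
With F## in the bass the chord is in second inversion, so the figured bass is 64.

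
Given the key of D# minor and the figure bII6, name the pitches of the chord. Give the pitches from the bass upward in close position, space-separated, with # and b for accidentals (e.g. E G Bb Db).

bII6 is the Neapolitan sixth — a major triad on the lowered second degree, here in its customary first inversion. In D# minor that root is E.
So the chord is E-G#-B, a major triad.
The figured bass 6 indicates first inversion, placing the third (G#) in the bass: G#-B-E.

G# B E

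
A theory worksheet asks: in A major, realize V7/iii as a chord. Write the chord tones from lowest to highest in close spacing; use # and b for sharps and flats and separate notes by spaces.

G# B# D# F#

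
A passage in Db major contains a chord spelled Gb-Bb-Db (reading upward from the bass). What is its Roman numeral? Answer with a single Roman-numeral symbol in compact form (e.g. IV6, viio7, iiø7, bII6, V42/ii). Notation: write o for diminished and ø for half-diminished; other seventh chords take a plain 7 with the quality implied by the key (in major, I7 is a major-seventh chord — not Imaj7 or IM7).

The pitches Gb-Bb-Db form a major triad rooted on Gb.
In Db major, Gb is the subdominant; the diatonic major triad there is IV.

IV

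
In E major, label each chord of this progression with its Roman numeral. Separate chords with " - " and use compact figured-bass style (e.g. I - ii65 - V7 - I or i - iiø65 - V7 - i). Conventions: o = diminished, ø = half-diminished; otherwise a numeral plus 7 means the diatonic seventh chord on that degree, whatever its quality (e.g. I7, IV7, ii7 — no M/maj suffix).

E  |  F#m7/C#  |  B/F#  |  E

I - ii43 - V64 - I

E: major triad on E = scale degree 1 → I.
F#m7/C# has root F#, degree 2 in E major, so ii43.
B/F#: major triad on B = scale degree 5 → V64.
E: root E is the tonic; major triad there is I.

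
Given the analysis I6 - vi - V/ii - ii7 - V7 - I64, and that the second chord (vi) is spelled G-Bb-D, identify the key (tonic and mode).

The anchor chord is a minor triad on G, labeled vi.
Counting down 5 scale steps from G places the tonic on Bb; a minor triad on degree 6 is diatonic only in major.

Bb major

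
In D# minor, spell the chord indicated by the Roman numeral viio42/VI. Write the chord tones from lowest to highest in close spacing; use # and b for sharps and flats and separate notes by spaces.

G A# C# E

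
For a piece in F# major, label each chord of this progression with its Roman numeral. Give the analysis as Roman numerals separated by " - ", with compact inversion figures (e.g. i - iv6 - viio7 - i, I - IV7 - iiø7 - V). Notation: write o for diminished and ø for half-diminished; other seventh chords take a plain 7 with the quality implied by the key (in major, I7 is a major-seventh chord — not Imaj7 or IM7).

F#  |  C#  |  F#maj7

I - V - I7

F#: major triad on F# = scale degree 1 → I.
C#: root C# is the dominant; major triad there is V.
F#maj7: root F# is the tonic; major seventh chord there is I7.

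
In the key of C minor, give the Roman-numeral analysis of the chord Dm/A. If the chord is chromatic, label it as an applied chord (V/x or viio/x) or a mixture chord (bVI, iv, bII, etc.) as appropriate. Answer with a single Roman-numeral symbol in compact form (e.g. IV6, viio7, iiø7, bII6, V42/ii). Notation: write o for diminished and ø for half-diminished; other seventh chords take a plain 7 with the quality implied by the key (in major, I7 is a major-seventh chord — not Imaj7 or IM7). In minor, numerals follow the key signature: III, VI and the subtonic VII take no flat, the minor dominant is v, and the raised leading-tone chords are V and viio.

ii64

Stacked in thirds the chord is D-F-A: a minor triad on D.
D is the second degree of C minor. This is the minor supertonic, borrowed from the parallel major (the Dorian ii).
With A in the bass the chord is in second inversion, so the figured bass is 64.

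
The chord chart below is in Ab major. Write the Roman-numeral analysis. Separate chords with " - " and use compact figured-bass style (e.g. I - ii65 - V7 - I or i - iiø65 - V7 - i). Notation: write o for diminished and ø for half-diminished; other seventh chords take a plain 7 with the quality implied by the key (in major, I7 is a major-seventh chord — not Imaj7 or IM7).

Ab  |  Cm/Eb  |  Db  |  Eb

I - iii6 - IV - V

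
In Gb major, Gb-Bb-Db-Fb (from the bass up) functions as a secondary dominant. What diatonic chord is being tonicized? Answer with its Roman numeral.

IV

The chord is a dominant seventh chord on Gb.
A dominant resolves down a perfect fifth: Gb → Cb. In Gb major, Cb is scale degree 4, i.e. IV.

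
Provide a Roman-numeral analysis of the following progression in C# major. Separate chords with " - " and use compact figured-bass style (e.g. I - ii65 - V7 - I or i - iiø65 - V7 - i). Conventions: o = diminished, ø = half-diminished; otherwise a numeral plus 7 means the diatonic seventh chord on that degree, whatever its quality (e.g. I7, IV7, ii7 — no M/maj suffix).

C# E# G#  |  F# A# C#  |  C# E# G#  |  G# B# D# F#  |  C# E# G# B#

I - IV - I - V7 - I7

C#-E#-G#: root C# is the tonic; major triad there is I.
F#-A#-C#: root F# is the subdominant; major triad there is IV.
C#-E#-G#: root C# is the tonic; major triad there is I.
G#-B#-D#-F#: dominant seventh chord on G# = scale degree 5 → V7.
C#-E#-G#-B#: root C# is the tonic; major seventh chord there is I7.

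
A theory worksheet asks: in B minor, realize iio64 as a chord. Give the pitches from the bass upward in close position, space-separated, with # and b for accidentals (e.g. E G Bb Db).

G C# E

The numeral's case and figure indicate a diminished triad. In B minor its root, the second degree, is C#.
Stacking thirds from C# gives C#-E-G.
The figured bass 64 indicates second inversion, placing the fifth (G) in the bass: G-C#-E.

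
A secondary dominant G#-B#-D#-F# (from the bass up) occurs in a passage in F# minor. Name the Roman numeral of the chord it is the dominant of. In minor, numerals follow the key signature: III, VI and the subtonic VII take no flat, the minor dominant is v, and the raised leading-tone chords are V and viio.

The chord is a dominant seventh chord on G#.
A dominant resolves down a perfect fifth: G# → C#. In F# minor, C# is scale degree 5, i.e. V.

V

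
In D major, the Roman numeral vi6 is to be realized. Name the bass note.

vi in D major has root B; the chord is B-D-F#.
The figure 6 means first inversion — the third is in the bass.

D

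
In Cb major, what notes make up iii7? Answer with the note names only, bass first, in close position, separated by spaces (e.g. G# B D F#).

Eb Gb Bb Db

In Cb major, the mediant is Eb, and the diatonic chord built there is a minor seventh chord.
Stacking thirds from Eb gives Eb-Gb-Bb-Db.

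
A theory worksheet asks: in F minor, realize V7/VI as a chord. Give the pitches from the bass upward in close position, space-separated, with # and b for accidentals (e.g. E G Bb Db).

The slash means an applied dominant: we want the dominant of VI. In F minor, VI is Db major, and its dominant is built on Ab.
Building a dominant seventh chord on Ab gives Ab-C-Eb-Gb.

Ab C Eb Gb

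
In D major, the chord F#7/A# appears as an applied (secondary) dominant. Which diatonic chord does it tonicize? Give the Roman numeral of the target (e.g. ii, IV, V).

vi

The chord is a dominant seventh chord on F#.
A dominant resolves down a perfect fifth: F# → B. In D major, B is scale degree 6, i.e. vi.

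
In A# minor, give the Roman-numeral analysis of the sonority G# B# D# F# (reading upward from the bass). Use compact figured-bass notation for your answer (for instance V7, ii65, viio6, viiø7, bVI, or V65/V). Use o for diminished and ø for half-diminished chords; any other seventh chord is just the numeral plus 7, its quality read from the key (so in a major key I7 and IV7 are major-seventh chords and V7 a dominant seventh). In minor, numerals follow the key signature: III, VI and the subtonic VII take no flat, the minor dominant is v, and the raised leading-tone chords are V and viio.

The pitches G#-B#-D#-F# form a dominant seventh chord rooted on G#.
In A# minor, G# is the subtonic; the diatonic dominant seventh chord there is VII7.

VII7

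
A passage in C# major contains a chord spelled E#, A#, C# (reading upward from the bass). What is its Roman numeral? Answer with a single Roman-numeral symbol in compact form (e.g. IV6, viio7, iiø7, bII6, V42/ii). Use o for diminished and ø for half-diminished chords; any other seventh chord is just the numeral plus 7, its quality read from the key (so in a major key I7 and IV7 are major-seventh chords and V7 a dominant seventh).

Stacked in thirds the chord is A#-C#-E#: a minor triad on A#.
In C# major, A# is the submediant; the diatonic minor triad there is vi.
With E# in the bass the chord is in second inversion, so the figured bass is 64.

vi64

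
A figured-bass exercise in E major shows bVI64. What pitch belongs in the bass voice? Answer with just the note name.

G

bVI in E major has root C; the chord is C-E-G.
The figure 64 means second inversion — the fifth is in the bass.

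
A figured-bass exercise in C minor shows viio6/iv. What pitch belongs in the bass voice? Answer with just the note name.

G

The applied chord viio6/iv is rooted on E: E-G-Bb.
The figure 6 means first inversion — the third is in the bass.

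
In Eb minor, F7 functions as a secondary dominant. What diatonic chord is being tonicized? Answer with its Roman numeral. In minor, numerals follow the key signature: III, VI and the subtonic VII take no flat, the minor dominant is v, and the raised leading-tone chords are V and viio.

The chord is a dominant seventh chord on F.
A dominant resolves down a perfect fifth: F → Bb. In Eb minor, Bb is scale degree 5, i.e. V.

V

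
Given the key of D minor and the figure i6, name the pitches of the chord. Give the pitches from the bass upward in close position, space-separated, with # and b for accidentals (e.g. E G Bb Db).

In D minor, scale degree 1 is D, and the diatonic chord built there is a minor triad.
Stacking thirds from D gives D-F-A.
The figured bass 6 indicates first inversion, placing the third (F) in the bass: F-A-D.

F A D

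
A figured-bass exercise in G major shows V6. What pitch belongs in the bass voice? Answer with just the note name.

F#

V in G major has root D; the chord is D-F#-A.
The figure 6 means first inversion — the third is in the bass.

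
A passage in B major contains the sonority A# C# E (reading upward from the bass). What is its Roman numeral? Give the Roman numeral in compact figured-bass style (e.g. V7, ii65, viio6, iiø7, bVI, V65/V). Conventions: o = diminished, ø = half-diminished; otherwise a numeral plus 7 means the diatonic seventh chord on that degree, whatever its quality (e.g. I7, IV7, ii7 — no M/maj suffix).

The pitches A#-C#-E form a diminished triad rooted on A#.
In B major, A# is the leading tone; the diatonic diminished triad there is viio.

viio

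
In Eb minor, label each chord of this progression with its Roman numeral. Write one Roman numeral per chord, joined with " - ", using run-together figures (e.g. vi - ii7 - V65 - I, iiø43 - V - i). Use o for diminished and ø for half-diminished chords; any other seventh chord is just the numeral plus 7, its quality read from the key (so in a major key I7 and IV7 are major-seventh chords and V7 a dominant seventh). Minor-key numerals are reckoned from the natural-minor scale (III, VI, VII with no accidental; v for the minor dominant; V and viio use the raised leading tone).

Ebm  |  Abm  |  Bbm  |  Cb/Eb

Ebm: minor triad on Eb = scale degree 1 → i.
Abm: minor triad on Ab = scale degree 4 → iv.
Bbm has root Bb, degree 5 in Eb minor, so v.
Cb/Eb has root Cb, degree 6 in Eb minor, so VI6.

i - iv - v - VI6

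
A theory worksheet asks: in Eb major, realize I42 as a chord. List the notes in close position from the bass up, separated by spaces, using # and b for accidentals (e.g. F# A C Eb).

The numeral's case and figure indicate a major seventh chord. In Eb major its root, scale degree 1, is Eb.
That chord is spelled Eb-G-Bb-D.
With the 42 figure the chord is in third inversion; from the bass D upward in close position it reads D-Eb-G-Bb.

D Eb G Bb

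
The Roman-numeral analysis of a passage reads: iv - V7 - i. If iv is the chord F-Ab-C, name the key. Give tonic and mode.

C minor

The anchor chord is a minor triad on F, labeled iv.
iv on F implies F is the subdominant; that puts the tonic at C, and the lowercase numeral fits minor mode.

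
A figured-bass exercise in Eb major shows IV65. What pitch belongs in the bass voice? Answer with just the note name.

IV in Eb major has root Ab; the chord is Ab-C-Eb-G.
The figure 65 means first inversion — the third is in the bass.

C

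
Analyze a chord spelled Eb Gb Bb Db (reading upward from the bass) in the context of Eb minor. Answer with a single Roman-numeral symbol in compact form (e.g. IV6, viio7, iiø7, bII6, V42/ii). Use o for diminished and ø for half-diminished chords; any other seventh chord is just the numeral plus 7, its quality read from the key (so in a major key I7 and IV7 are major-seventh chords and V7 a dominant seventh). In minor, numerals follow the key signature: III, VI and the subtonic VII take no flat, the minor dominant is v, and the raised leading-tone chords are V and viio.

The pitches Eb-Gb-Bb-Db form a minor seventh chord rooted on Eb.
In Eb minor, Eb is the tonic; the diatonic minor seventh chord there is i7.

i7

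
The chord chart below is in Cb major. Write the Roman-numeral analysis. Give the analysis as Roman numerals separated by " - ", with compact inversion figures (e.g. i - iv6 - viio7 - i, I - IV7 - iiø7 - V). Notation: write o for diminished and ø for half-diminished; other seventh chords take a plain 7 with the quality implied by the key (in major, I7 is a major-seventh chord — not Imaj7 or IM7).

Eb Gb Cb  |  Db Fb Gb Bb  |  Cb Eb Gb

I6 - V43 - I

Eb-Gb-Cb: major triad on Cb = scale degree 1 → I6.
Db-Fb-Gb-Bb: root Gb is the dominant; dominant seventh chord there is V43.
Cb-Eb-Gb: root Cb is the tonic; major triad there is I.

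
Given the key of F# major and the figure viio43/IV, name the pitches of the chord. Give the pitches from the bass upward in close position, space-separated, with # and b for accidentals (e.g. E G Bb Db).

The slash marks an applied leading-tone chord: viio of IV. In F# major, IV is B, so the leading tone to it is A#, a half step below.
Building a fully diminished seventh chord on A# gives A#-C#-E-G.
With the 43 figure the chord is in second inversion; from the bass E upward in close position it reads E-G-A#-C#.

E G A# C#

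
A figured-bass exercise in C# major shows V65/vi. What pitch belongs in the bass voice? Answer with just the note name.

G##

The applied chord V65/vi is rooted on E#: E#-G##-B#-D#.
The figure 65 means first inversion — the third is in the bass.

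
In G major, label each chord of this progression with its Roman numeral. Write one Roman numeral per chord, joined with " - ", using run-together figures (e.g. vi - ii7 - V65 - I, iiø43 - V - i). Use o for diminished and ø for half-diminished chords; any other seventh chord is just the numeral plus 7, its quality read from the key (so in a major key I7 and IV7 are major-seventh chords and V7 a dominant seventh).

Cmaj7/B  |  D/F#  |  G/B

IV42 - V6 - I6

Cmaj7/B: major seventh chord on C = scale degree 4 → IV42.
D/F#: root D is the dominant; major triad there is V6.
G/B has root G, degree 1 in G major, so I6.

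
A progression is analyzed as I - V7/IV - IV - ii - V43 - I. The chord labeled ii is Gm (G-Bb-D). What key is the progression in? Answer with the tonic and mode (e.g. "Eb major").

ii is given as G-Bb-D — a minor triad with root G.
ii on G implies G is the supertonic; that puts the tonic at F, and the lowercase numeral fits major mode.

F major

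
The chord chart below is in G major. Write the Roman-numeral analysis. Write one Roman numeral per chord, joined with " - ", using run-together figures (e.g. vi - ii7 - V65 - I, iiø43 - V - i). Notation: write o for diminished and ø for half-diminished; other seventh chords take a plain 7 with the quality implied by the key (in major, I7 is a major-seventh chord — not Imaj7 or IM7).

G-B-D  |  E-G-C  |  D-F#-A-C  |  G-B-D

G-B-D: root G is the tonic; major triad there is I.
E-G-C: root C is the subdominant; major triad there is IV6.
D-F#-A-C has root D, degree 5 in G major, so V7.
G-B-D has root G, degree 1 in G major, so I.

I - IV6 - V7 - I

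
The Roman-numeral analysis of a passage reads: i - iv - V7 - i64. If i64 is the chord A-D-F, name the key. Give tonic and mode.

D minor

i64 is given as A-D-F — a minor triad with root D.
If D is scale degree 1 and the mode makes that degree carry a minor triad, the tonic is D and the mode is minor.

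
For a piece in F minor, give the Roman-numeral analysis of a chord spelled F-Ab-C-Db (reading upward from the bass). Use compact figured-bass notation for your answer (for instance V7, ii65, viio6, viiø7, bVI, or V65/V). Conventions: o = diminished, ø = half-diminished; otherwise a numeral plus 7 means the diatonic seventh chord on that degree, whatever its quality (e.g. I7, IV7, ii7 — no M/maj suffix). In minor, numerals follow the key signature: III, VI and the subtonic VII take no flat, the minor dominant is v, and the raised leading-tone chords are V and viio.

VI65

The pitches Db-F-Ab-C form a major seventh chord rooted on Db.
In F minor, Db is the submediant; the diatonic major seventh chord there is VI7.
With F in the bass the chord is in first inversion, so the figured bass is 65.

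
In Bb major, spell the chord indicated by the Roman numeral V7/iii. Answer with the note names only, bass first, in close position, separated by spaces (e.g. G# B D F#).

A C# E G

The slash means an applied dominant: we want the dominant of iii. In Bb major, iii is D minor, and its dominant is built on A.
Building a dominant seventh chord on A gives A-C#-E-G.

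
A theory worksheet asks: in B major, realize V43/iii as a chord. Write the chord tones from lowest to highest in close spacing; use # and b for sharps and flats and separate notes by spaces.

E# G# A# C##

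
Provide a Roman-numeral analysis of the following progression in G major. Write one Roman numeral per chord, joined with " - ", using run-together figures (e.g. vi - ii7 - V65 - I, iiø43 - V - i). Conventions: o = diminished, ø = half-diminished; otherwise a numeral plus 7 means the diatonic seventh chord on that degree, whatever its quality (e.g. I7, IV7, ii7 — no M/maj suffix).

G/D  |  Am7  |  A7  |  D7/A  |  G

I64 - ii7 - V7/V - V43 - I

G/D: root G is the tonic; major triad there is I64.
Am7 has root A, degree 2 in G major, so ii7.
A7: a dominant seventh chord on A, the applied dominant of V → V7/V.
D7/A: dominant seventh chord on D = scale degree 5 → V43.
G: major triad on G = scale degree 1 → I.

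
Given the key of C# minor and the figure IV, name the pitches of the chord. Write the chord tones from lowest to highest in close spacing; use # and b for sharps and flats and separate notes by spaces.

Scale degree 4 in C# minor is F#; here the chord built on it is altered to a major triad. IV is the major subdominant, borrowed from the parallel major.
So the chord is F#-A#-C#, a major triad.

F# A# C#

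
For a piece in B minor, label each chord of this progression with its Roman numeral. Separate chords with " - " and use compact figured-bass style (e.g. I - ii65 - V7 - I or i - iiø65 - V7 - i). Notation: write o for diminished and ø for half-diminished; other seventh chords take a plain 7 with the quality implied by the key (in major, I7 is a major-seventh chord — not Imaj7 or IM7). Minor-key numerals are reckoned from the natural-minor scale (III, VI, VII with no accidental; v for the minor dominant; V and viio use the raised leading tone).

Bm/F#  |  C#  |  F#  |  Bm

Bm/F#: minor triad on B = scale degree 1 → i64.
C# is the secondary dominant of V (major triad on C#): V/V.
F#: major triad on F# = scale degree 5 → V.
Bm has root B, degree 1 in B minor, so i.

i64 - V/V - V - i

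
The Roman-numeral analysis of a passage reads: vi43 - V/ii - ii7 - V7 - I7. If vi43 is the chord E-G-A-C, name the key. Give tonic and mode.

vi43 is given as E-G-A-C — a minor seventh chord with root A.
Counting down 5 scale steps from A places the tonic on C; a minor seventh chord on degree 6 is diatonic only in major.

C major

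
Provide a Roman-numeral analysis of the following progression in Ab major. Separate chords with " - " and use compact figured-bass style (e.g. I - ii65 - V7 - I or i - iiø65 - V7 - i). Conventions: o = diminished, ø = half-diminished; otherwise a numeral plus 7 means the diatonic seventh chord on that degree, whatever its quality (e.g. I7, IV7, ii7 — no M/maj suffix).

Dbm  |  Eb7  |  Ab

iv - V7 - I

Dbm is non-diatonic — iv, a mixture chord from Ab minor.
Eb7: root Eb is the dominant; dominant seventh chord there is V7.
Ab: major triad on Ab = scale degree 1 → I.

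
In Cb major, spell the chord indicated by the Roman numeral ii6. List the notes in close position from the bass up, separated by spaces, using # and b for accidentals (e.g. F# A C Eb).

In Cb major, the supertonic is Db, and the diatonic chord built there is a minor triad.
That chord is spelled Db-Fb-Ab.
The figured bass 6 indicates first inversion, placing the third (Fb) in the bass: Fb-Ab-Db.

Fb Ab Db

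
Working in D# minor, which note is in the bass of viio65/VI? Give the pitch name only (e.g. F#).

The applied chord viio65/VI is rooted on A#: A#-C#-E-G.
The figure 65 means first inversion — the third is in the bass.

C#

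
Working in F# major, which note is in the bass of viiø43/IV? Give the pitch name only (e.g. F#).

The applied chord viiø43/IV is rooted on A#: A#-C#-E-G#.
The figure 43 means second inversion — the fifth is in the bass.

E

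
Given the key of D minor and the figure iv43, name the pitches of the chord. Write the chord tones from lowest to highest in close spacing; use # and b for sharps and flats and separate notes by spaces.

The numeral's case and figure indicate a minor seventh chord. In D minor its root, scale degree 4, is G.
That chord is spelled G-Bb-D-F.
The figured bass 43 indicates second inversion, placing the fifth (D) in the bass: D-F-G-Bb.

D F G Bb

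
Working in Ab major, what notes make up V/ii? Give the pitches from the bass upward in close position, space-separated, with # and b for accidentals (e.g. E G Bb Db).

F A C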